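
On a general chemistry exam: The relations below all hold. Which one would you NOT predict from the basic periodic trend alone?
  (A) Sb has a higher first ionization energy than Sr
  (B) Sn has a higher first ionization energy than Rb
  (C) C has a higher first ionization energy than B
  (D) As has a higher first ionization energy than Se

The general trend: first ionization energy increases across a period and decreases down a group.
(A) Sb (period 5, group 15) vs Sr (period 5, group 2): the stated order agrees with the simple trend.
(B) Sn (period 5, group 14) vs Rb (period 5, group 1): the stated order agrees with the simple trend.
(C) C (period 2, group 14) vs B (period 2, group 13): the stated order agrees with the simple trend.
(D) As (period 4, group 15) vs Se (period 4, group 16): the stated order contradicts the simple trend.
The exception is (D): Se (4p⁴) ionizes more easily than half-filled As (4p³).

(D)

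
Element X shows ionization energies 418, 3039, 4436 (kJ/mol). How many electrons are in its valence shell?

Look for the largest jump between consecutive ionization energies: IE2/IE1 ≈ 7.3, far larger than any earlier ratio.
That jump marks the point where a core electron is being removed. So the atom has 1 valence electron.

1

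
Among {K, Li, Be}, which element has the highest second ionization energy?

Li

IE_2 is the cost of taking one more electron from the +1 cation: K⁺ is the bare [Ar] core; Li⁺ is the bare [He] core; Be⁺ still has 1 valence electron.
Core electrons are held far more tightly than valence electrons, so K and Li top the IE_2 order.
The numbers (kJ/mol): K 3052, Li 7298, Be 1757.
Hence IE_2: Be < K < Li.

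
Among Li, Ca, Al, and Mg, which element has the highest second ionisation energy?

Li

IE_2 is the cost of taking one more electron from the +1 cation: Li⁺ is the bare [He] core; Ca⁺ still has 1 valence electron; Al⁺ still has 2 valence electrons; Mg⁺ still has 1 valence electron.
Core electrons are held far more tightly than valence electrons, so Li tops the IE_2 order.
Valence configurations: Ca⁺ [Ar]4s¹, Al⁺ [Ne]3s², Mg⁺ [Ne]3s¹.
Approximate IE_2 values (kJ/mol): Li 7298, Ca 1145, Al 1817, Mg 1451.
So the second ionization energies run Ca < Mg < Al < Li.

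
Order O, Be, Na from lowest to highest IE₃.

Consider each +2 ion: O²⁺ still has 4 valence electrons; Be²⁺ is the bare [He] core; Na²⁺ is already 1 electron into the core.
Breaking into a closed-shell core is much more expensive than removing a leftover valence electron — Na and Be have the largest IE_3 here.
Approximate IE_3 values (kJ/mol): O 5300, Be 14849, Na 6910.
So the third ionization energies run O < Na < Be.

O, Na, Be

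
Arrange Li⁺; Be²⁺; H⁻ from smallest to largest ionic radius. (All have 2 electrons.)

Be²⁺, Li⁺, H⁻

All of these have 2 electrons, so size is governed by nuclear charge alone: the more protons, the stronger the pull on the same electron cloud, and the smaller the ion.
Nuclear charges: Be²⁺ (Z=4), Li⁺ (Z=3), H⁻ (Z=1).
Smallest to largest: Be²⁺ < Li⁺ < H⁻.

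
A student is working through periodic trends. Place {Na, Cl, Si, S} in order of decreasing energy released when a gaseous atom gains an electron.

Cl > S > Si > Na

Adding an electron releases more energy for atoms nearer the top right (short of the noble gases).
All lie in period 3, so electron affinity increases left to right.
So from highest to lowest: Cl > S > Si > Na.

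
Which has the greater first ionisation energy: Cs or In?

In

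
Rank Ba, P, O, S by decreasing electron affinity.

S > O > P > Ba

O is in period 2, group 16; P is in period 3, group 15; S is in period 3, group 16; Ba is in period 6, group 2.
EA tends to increase across a period and decrease down a group, though the pattern is less regular than for IE or radius.
These span different periods and groups, so the two trends combine.
P > Ba: both effects reinforce here, so P is clearly the higher of the two.
O > P: relative to P, both the across-period and down-group shifts push O's electron affinity up.
S > O: this pair runs against the simple trend — see the exception note.
Note the exception: S has a higher electron affinity than O, contrary to the simple trend — the compact 2p subshell of O repels the added electron more than S's larger 3p does.
Tabulated electron affinity (kJ/mol): O 141, P 72, S 200, Ba 14.
So from highest to lowest: S > O > P > Ba.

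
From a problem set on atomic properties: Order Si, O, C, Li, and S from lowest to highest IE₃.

The third ionization energy removes an electron from the +2 ion. For each element: Si²⁺ still has 2 valence electrons; O²⁺ still has 4 valence electrons; C²⁺ still has 2 valence electrons; Li²⁺ is already 1 electron into the core; S²⁺ still has 4 valence electrons.
Core electrons are held far more tightly than valence electrons, so Li tops the IE_3 order.
Valence configurations: Si²⁺ [Ne]3s², O²⁺ [He]2s²2p², C²⁺ [He]2s², S²⁺ [Ne]3s²3p².
Approximate IE_3 values (kJ/mol): Si 3232, O 5300, C 4620, Li 11815, S 3357.
So the third ionization energies run Si < S < C < O < Li.

Si < S < C < O < Li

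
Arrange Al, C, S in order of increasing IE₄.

The fourth ionization energy removes an electron from the +3 ion. For each element: Al³⁺ is the bare [Ne] core; C³⁺ still has 1 valence electron; S³⁺ still has 3 valence electrons.
Core electrons are held far more tightly than valence electrons, so Al tops the IE_4 order.
Valence configurations: C³⁺ [He]2s¹, S³⁺ [Ne]3s²3p¹.
Tabulated IE_4 (kJ/mol): Al 11577, C 6223, S 4556.
Hence IE_4: S < C < Al.

S < C < Al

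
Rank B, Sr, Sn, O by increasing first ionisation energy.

Sr < Sn < B < O

B is in period 2, group 13; O is in period 2, group 16; Sr is in period 5, group 2; Sn is in period 5, group 14.
First ionization energy rises across a period (greater Z_eff holds electrons more tightly) and falls down a group (valence electrons are farther from the nucleus).
These span different periods and groups, so the two trends combine.
Sn > Sr: Sn lies to the right of Sr in period 5, so the across-period effect alone puts Sn higher.
B > Sn: the two effects oppose for this pair; the down-group effect wins (801 vs 709 kJ/mol).
O > B: both are in period 2; the period trend gives O the larger value.
For reference (kJ/mol): B 801, O 1314, Sr 550, Sn 709.
So from lowest to highest: Sr < Sn < B < O.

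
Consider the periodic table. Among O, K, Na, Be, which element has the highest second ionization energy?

The second ionization energy removes an electron from the +1 ion. For each element: O⁺ still has 5 valence electrons; K⁺ is the bare [Ar] core; Na⁺ is the bare [Ne] core; Be⁺ still has 1 valence electron.
Usually core removal costs more than valence removal, but here the competition is close: a tightly held n=2 valence electron can cost more to remove than an n=3 core electron, so the actual values have to decide it.
Valence configurations: O⁺ [He]2s²2p³, Be⁺ [He]2s¹.
Approximate IE_2 values (kJ/mol): O 3388, K 3052, Na 4562, Be 1757.
Overall IE_2 order: Be < K < O < Na.

Na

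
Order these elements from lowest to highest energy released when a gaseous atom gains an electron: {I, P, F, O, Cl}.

P < O < I < F < Cl

O is in period 2, group 16; F is in period 2, group 17; P is in period 3, group 15; Cl is in period 3, group 17; I is in period 5, group 17.
Adding an electron releases more energy for atoms nearer the top right (short of the noble gases).
Neither a single period nor a single group — weigh both effects.
O > P: both effects reinforce here, so O is clearly the higher of the two.
I > O: period and group pull opposite ways; the across-period shift dominates (295 vs 141 kJ/mol).
F > I: F sits above I in group 17, so the down-group effect alone puts F higher.
Cl > F: this pair runs against the simple trend — see the exception note.
Note the exception: Cl has a higher electron affinity than F, contrary to the simple trend — F's small 2p subshell makes the incoming electron feel strong e⁻–e⁻ repulsion, so Cl actually releases more energy on gaining an electron.
Approximate values (kJ/mol): O 141, F 328, P 72, Cl 349, I 295.
So from lowest to highest: P < O < I < F < Cl.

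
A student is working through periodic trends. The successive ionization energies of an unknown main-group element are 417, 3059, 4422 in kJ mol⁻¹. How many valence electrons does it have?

Look for the largest jump between consecutive ionization energies: IE2/IE1 ≈ 7.3, far larger than any earlier ratio.
That jump marks the point where a core electron is being removed. So the atom has 1 valence electron.

1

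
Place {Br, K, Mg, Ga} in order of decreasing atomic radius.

Mg is in period 3, group 2; K is in period 4, group 1; Ga is in period 4, group 13; Br is in period 4, group 17.
Across a period the added protons contract the valence shell; down a group each new principal shell makes the atom larger.
These span different periods and groups, so the two trends combine.
Ga > Br: both are in period 4; the period trend gives Ga the larger value.
Mg > Ga: period and group pull opposite ways; the across-period shift dominates (139 vs 124 pm).
K > Mg: relative to Mg, both the across-period and down-group shifts push K's atomic radius up.
Tabulated atomic radius (pm): Mg 139, K 196, Ga 124, Br 114.
So from largest to smallest: K > Mg > Ga > Br.

K, Mg, Ga, Br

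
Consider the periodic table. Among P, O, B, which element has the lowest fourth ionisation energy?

The fourth ionization energy removes an electron from the +3 ion. For each element: P³⁺ still has 2 valence electrons; O³⁺ still has 3 valence electrons; B³⁺ is the bare [He] core.
Breaking into a closed-shell core is much more expensive than removing a leftover valence electron — B has the largest IE_4 here.
Valence configurations: P³⁺ [Ne]3s², O³⁺ [He]2s²2p¹.
Tabulated IE_4 (kJ/mol): P 4964, O 7469, B 25026.
So the fourth ionization energies run P < O < B.

P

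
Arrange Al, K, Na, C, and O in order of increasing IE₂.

IE_2 is the cost of taking one more electron from the +1 cation: Al⁺ still has 2 valence electrons; K⁺ is the bare [Ar] core; Na⁺ is the bare [Ne] core; C⁺ still has 3 valence electrons; O⁺ still has 5 valence electrons.
Usually core removal costs more than valence removal, but here the competition is close: a tightly held n=2 valence electron can cost more to remove than an n=3 core electron, so the actual values have to decide it.
Valence configurations: Al⁺ [Ne]3s², C⁺ [He]2s²2p¹, O⁺ [He]2s²2p³.
The numbers (kJ/mol): Al 1817, K 3052, Na 4562, C 2353, O 3388.
Putting it together, IE_2: Al < C < K < O < Na.

Al < C < K < O < Na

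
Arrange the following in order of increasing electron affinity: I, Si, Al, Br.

Al is in period 3, group 13; Si is in period 3, group 14; Br is in period 4, group 17; I is in period 5, group 17.
Electron affinity generally becomes more exothermic across a period toward the halogens and less exothermic down a group.
Here both period and group differ, so the two effects have to be weighed against each other.
Si > Al: Si lies to the right of Al in period 3, so the across-period effect alone puts Si higher.
I > Si: the two effects oppose for this pair; the across-period effect wins (295 vs 134 kJ/mol).
Br > I: they share group 17; the group trend gives Br the larger value.
Tabulated electron affinity (kJ/mol): Al 42, Si 134, Br 325, I 295.
So from lowest to highest: Al < Si < I < Br.

Al < Si < I < Br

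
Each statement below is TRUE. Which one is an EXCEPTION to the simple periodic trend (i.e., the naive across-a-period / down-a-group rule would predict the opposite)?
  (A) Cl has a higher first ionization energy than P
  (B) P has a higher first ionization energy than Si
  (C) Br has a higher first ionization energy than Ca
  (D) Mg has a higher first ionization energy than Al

The general trend: first ionization energy increases across a period and decreases down a group.
(A) Cl (period 3, group 17) vs P (period 3, group 15): the stated order agrees with the simple trend.
(B) P (period 3, group 15) vs Si (period 3, group 14): the stated order agrees with the simple trend.
(C) Br (period 4, group 17) vs Ca (period 4, group 2): the stated order agrees with the simple trend.
(D) Mg (period 3, group 2) vs Al (period 3, group 13): the stated order contradicts the simple trend.
The exception is (D): Al's single 3p electron is easier to remove than one from Mg's filled 3s².

(D)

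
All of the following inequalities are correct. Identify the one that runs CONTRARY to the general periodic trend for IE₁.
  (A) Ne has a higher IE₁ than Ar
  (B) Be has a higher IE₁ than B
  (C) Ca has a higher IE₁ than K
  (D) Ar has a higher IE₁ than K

(B)

The general trend: IE₁ increases across a period and decreases down a group.
(A) Ne (period 2, group 18) vs Ar (period 3, group 18): the stated order agrees with the simple trend.
(B) Be (period 2, group 2) vs B (period 2, group 13): the stated order contradicts the simple trend.
(C) Ca (period 4, group 2) vs K (period 4, group 1): the stated order agrees with the simple trend.
(D) Ar (period 3, group 18) vs K (period 4, group 1): the stated order agrees with the simple trend.
The exception is (B): removing B's lone 2p electron is easier than breaking Be's filled 2s².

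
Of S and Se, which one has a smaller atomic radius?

S is in period 3, group 16; Se is in period 4, group 16.
Moving right in a period, electrons are added to the same shell under a stronger nuclear pull, so atoms get smaller; moving down, a new shell is opened and atoms get larger.
All are in group 16, so atomic radius increases down the group.
So S has the smaller atomic radius (S < Se).

S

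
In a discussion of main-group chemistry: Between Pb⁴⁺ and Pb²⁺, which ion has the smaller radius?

Both ions have Z = 82 protons, but Pb⁴⁺ has lost more electrons, so its remaining electrons feel a larger effective nuclear charge per electron and are pulled in more tightly.
Higher positive charge → smaller ion, so Pb²⁺ > Pb⁴⁺.

Pb⁴⁺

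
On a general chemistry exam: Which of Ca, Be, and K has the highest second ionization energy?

After 1 electron has been removed, what remains? Ca⁺ still has 1 valence electron; Be⁺ still has 1 valence electron; K⁺ is the bare [Ar] core.
Pulling an electron out of a noble-gas core costs far more than removing a remaining valence electron, so K sits at the high end of IE_2.
Valence configurations: Ca⁺ [Ar]4s¹, Be⁺ [He]2s¹.
The numbers (kJ/mol): Ca 1145, Be 1757, K 3052.
Putting it together, IE_2: Ca < Be < K.

K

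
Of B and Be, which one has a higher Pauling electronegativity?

B

Atoms toward the upper right of the periodic table pull bonding electrons most strongly.
All lie in period 2, so electronegativity increases left to right.
So B has the higher Pauling electronegativity (B > Be).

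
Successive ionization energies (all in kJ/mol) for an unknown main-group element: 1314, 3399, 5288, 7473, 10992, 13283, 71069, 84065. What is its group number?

Group 16

Look for the largest jump between consecutive ionization energies: IE7/IE6 ≈ 5.4, far larger than any earlier ratio.
That jump marks the point where a core electron is being removed. So the atom has 6 valence electrons.
A main-group element with 6 valence electrons is in group 16.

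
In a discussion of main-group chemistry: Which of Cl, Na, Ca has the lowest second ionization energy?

Ca

The second ionization energy removes an electron from the +1 ion. For each element: Cl⁺ still has 6 valence electrons; Na⁺ is the bare [Ne] core; Ca⁺ still has 1 valence electron.
Pulling an electron out of a noble-gas core costs far more than removing a remaining valence electron, so Na sits at the high end of IE_2.
Valence configurations: Cl⁺ [Ne]3s²3p⁴, Ca⁺ [Ar]4s¹.
The numbers (kJ/mol): Cl 2298, Na 4562, Ca 1145.
So the second ionization energies run Ca < Cl < Na.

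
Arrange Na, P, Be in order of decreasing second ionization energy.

Na, P, Be

The second ionization energy removes an electron from the +1 ion. For each element: Na⁺ is the bare [Ne] core; P⁺ still has 4 valence electrons; Be⁺ still has 1 valence electron.
Core electrons are held far more tightly than valence electrons, so Na tops the IE_2 order.
Valence configurations: P⁺ [Ne]3s²3p², Be⁺ [He]2s¹.
Approximate IE_2 values (kJ/mol): Na 4562, P 1907, Be 1757.
Putting it together, IE_2: Be < P < Na.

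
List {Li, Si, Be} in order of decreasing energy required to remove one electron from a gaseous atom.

Be > Si > Li

Li is in period 2, group 1; Be is in period 2, group 2; Si is in period 3, group 14.
First ionization energy rises across a period (greater Z_eff holds electrons more tightly) and falls down a group (valence electrons are farther from the nucleus).
Neither a single period nor a single group — weigh both effects.
Si > Li: the two effects oppose for this pair; the across-period effect wins (786 vs 520 kJ/mol).
Be > Si: period and group pull opposite ways; the down-group shift dominates (900 vs 786 kJ/mol).
Approximate values (kJ/mol): Li 520, Be 900, Si 786.
So from highest to lowest: Be > Si > Li.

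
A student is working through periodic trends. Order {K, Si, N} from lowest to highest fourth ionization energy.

Si < K < N

IE_4 is the cost of taking one more electron from the +3 cation: K³⁺ is already 2 electrons into the core; Si³⁺ still has 1 valence electron; N³⁺ still has 2 valence electrons.
Usually core removal costs more than valence removal, but here the competition is close: a tightly held n=2 valence electron can cost more to remove than an n=3 core electron, so the actual values have to decide it.
Valence configurations: Si³⁺ [Ne]3s¹, N³⁺ [He]2s².
The numbers (kJ/mol): K 5877, Si 4356, N 7475.
Putting it together, IE_4: Si < K < N.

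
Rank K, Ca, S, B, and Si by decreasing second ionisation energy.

After 1 electron has been removed, what remains? K⁺ is the bare [Ar] core; Ca⁺ still has 1 valence electron; S⁺ still has 5 valence electrons; B⁺ still has 2 valence electrons; Si⁺ still has 3 valence electrons.
Core electrons are held far more tightly than valence electrons, so K tops the IE_2 order.
Valence configurations: Ca⁺ [Ar]4s¹, S⁺ [Ne]3s²3p³, B⁺ [He]2s², Si⁺ [Ne]3s²3p¹.
Approximate IE_2 values (kJ/mol): K 3052, Ca 1145, S 2252, B 2427, Si 1577.
Hence IE_2: Ca < Si < S < B < K.

K, B, S, Si, Ca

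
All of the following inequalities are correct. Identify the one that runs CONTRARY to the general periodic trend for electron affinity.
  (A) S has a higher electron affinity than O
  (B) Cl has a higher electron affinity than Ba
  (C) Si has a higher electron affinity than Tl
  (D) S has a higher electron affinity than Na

(A)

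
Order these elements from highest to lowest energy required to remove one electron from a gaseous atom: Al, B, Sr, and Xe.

B is in period 2, group 13; Al is in period 3, group 13; Sr is in period 5, group 2; Xe is in period 5, group 18.
First ionization energy rises across a period (greater Z_eff holds electrons more tightly) and falls down a group (valence electrons are farther from the nucleus).
These span different periods and groups, so the two trends combine.
Al > Sr: both effects reinforce here, so Al is clearly the higher of the two.
B > Al: B sits above Al in group 13, so the down-group effect alone puts B higher.
Xe > B: the two effects oppose for this pair; the across-period effect wins (1170 vs 801 kJ/mol).
Approximate values (kJ/mol): B 801, Al 578, Sr 550, Xe 1170.
So from highest to lowest: Xe > B > Al > Sr.

Xe, B, Al, Sr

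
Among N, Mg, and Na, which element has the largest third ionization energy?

Mg

After 2 electrons have been removed, what remains? N²⁺ still has 3 valence electrons; Mg²⁺ is the bare [Ne] core; Na²⁺ is already 1 electron into the core.
Pulling an electron out of a noble-gas core costs far more than removing a remaining valence electron, so Na and Mg sit at the high end of IE_3.
The numbers (kJ/mol): N 4578, Mg 7733, Na 6910.
Hence IE_3: N < Na < Mg.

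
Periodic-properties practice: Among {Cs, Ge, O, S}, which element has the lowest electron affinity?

Cs

EA tends to increase across a period and decrease down a group, though the pattern is less regular than for IE or radius.
Here both period and group differ, so the two effects have to be weighed against each other.
Ge > Cs: both effects reinforce here, so Ge is clearly the higher of the two.
O > Ge: both effects reinforce here, so O is clearly the higher of the two.
S > O: this pair runs against the simple trend — see the exception note.
Note the exception: S has a higher electron affinity than O, contrary to the simple trend — the compact 2p subshell of O repels the added electron more than S's larger 3p does.
For reference (kJ/mol): O 141, S 200, Ge 119, Cs 46.
The lowest electron affinity among these belongs to Cs.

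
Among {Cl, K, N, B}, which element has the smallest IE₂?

Cl

After 1 electron has been removed, what remains? Cl⁺ still has 6 valence electrons; K⁺ is the bare [Ar] core; N⁺ still has 4 valence electrons; B⁺ still has 2 valence electrons.
Core electrons are held far more tightly than valence electrons, so K tops the IE_2 order.
Valence configurations: Cl⁺ [Ne]3s²3p⁴, N⁺ [He]2s²2p², B⁺ [He]2s².
Approximate IE_2 values (kJ/mol): Cl 2298, K 3052, N 2856, B 2427.
So the second ionization energies run Cl < B < N < K.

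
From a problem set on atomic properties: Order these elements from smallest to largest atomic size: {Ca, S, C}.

C < S < Ca

C is in period 2, group 14; S is in period 3, group 16; Ca is in period 4, group 2.
Atomic radius shrinks across a period as nuclear charge pulls the same shell inward, and grows down a group as new shells are added.
These span different periods and groups, so the two trends combine.
S > C: the two effects oppose for this pair; the down-group effect wins (103 vs 75 pm).
Ca > S: both effects reinforce here, so Ca is clearly the larger of the two.
Tabulated atomic radius (pm): C 75, S 103, Ca 171.
So from smallest to largest: C < S < Ca.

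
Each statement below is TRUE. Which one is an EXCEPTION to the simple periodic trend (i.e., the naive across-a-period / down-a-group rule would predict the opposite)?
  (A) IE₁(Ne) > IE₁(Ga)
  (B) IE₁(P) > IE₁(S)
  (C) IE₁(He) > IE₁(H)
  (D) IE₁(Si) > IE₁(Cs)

(B)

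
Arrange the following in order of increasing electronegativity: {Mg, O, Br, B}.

B is in period 2, group 13; O is in period 2, group 16; Mg is in period 3, group 2; Br is in period 4, group 17.
Atoms toward the upper right of the periodic table pull bonding electrons most strongly.
Neither a single period nor a single group — weigh both effects.
B > Mg: relative to Mg, both the across-period and down-group shifts push B's electronegativity up.
Br > B: period and group pull opposite ways; the across-period shift dominates (2.96 vs 2.04).
O > Br: the two effects oppose for this pair; the down-group effect wins (3.44 vs 2.96).
For reference (Pauling): B 2.04, O 3.44, Mg 1.31, Br 2.96.
So from lowest to highest: Mg < B < Br < O.

Mg, B, Br, O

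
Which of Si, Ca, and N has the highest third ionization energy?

Consider each +2 ion: Si²⁺ still has 2 valence electrons; Ca²⁺ is the bare [Ar] core; N²⁺ still has 3 valence electrons.
Core electrons are held far more tightly than valence electrons, so Ca tops the IE_3 order.
Valence configurations: Si²⁺ [Ne]3s², N²⁺ [He]2s²2p¹.
The numbers (kJ/mol): Si 3232, Ca 4912, N 4578.
Putting it together, IE_3: Si < N < Ca.

Ca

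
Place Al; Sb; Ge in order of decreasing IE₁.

Al is in period 3, group 13; Ge is in period 4, group 14; Sb is in period 5, group 15.
IE₁ increases left→right with effective nuclear charge and decreases top→bottom as the valence shell moves farther out.
These sit on a diagonal, where the across-period and down-group effects partly cancel.
Ge > Al: the two effects oppose for this pair; the across-period effect wins (762 vs 578 kJ/mol).
Sb > Ge: period and group pull opposite ways; the across-period shift dominates (831 vs 762 kJ/mol).
Tabulated first ionization energy (kJ/mol): Al 578, Ge 762, Sb 831.
So from highest to lowest: Sb > Ge > Al.

Sb > Ge > Al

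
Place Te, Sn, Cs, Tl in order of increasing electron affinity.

Sn is in period 5, group 14; Te is in period 5, group 16; Cs is in period 6, group 1; Tl is in period 6, group 13.
Atoms with high Z_eff and room in the valence shell (especially the halogens) have the most exothermic electron affinities.
These span different periods and groups, so the two trends combine.
Cs > Tl: this pair runs against the simple trend — see the exception note.
Sn > Cs: both effects reinforce here, so Sn is clearly the higher of the two.
Te > Sn: Te lies to the right of Sn in period 5, so the across-period effect alone puts Te higher.
Note the exception: Cs has a higher electron affinity than Tl, contrary to the simple trend — Tl's ns²np¹ configuration gives only a small electron affinity — the sparsely filled np subshell binds an added electron weakly.
Approximate values (kJ/mol): Sn 107, Te 190, Cs 46, Tl 19.
So from lowest to highest: Tl < Cs < Sn < Te.

Tl < Cs < Sn < Te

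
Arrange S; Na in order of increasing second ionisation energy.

The second ionization energy removes an electron from the +1 ion. For each element: S⁺ still has 5 valence electrons; Na⁺ is the bare [Ne] core.
Pulling an electron out of a noble-gas core costs far more than removing a remaining valence electron, so Na sits at the high end of IE_2.
The numbers (kJ/mol): S 2252, Na 4562.
Hence IE_2: S < Na.

S < Na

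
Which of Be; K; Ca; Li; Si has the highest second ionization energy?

The second ionization energy removes an electron from the +1 ion. For each element: Be⁺ still has 1 valence electron; K⁺ is the bare [Ar] core; Ca⁺ still has 1 valence electron; Li⁺ is the bare [He] core; Si⁺ still has 3 valence electrons.
Core electrons are held far more tightly than valence electrons, so K and Li top the IE_2 order.
Valence configurations: Be⁺ [He]2s¹, Ca⁺ [Ar]4s¹, Si⁺ [Ne]3s²3p¹.
Tabulated IE_2 (kJ/mol): Be 1757, K 3052, Ca 1145, Li 7298, Si 1577.
Hence IE_2: Ca < Si < Be < K < Li.

Li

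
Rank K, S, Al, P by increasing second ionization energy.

After 1 electron has been removed, what remains? K⁺ is the bare [Ar] core; S⁺ still has 5 valence electrons; Al⁺ still has 2 valence electrons; P⁺ still has 4 valence electrons.
Pulling an electron out of a noble-gas core costs far more than removing a remaining valence electron, so K sits at the high end of IE_2.
Valence configurations: S⁺ [Ne]3s²3p³, Al⁺ [Ne]3s², P⁺ [Ne]3s²3p².
The numbers (kJ/mol): K 3052, S 2252, Al 1817, P 1907.
Overall IE_2 order: Al < P < S < K.

Al < P < S < K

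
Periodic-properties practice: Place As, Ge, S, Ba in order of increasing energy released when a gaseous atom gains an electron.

S is in period 3, group 16; Ge is in period 4, group 14; As is in period 4, group 15; Ba is in period 6, group 2.
Atoms with high Z_eff and room in the valence shell (especially the halogens) have the most exothermic electron affinities.
Neither a single period nor a single group — weigh both effects.
As > Ba: relative to Ba, both the across-period and down-group shifts push As's electron affinity up.
Ge > As: this pair runs against the simple trend — see the exception note.
S > Ge: both effects reinforce here, so S is clearly the higher of the two.
Note the exception: Ge has a higher electron affinity than As, contrary to the simple trend — adding an electron to As's half-filled 4p³ is unfavourable, so Ge (4p²) has the more exothermic EA.
For reference (kJ/mol): S 200, Ge 119, As 78, Ba 14.
So from lowest to highest: Ba < As < Ge < S.

Ba < As < Ge < S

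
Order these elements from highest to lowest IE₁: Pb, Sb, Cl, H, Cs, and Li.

H is in period 1, group 1; Li is in period 2, group 1; Cl is in period 3, group 17; Sb is in period 5, group 15; Cs is in period 6, group 1; Pb is in period 6, group 14.
Removing the outermost electron gets harder across a period and easier down a group.
These span different periods and groups, so the two trends combine.
Li > Cs: Li sits above Cs in group 1, so the down-group effect alone puts Li higher.
Pb > Li: period and group pull opposite ways; the across-period shift dominates (716 vs 520 kJ/mol).
Sb > Pb: both effects reinforce here, so Sb is clearly the higher of the two.
Cl > Sb: both effects reinforce here, so Cl is clearly the higher of the two.
H > Cl: the two effects oppose for this pair; the down-group effect wins (1312 vs 1251 kJ/mol).
For reference (kJ/mol): H 1312, Li 520, Cl 1251, Sb 831, Cs 376, Pb 716.
So from highest to lowest: H > Cl > Sb > Pb > Li > Cs.

H > Cl > Sb > Pb > Li > Cs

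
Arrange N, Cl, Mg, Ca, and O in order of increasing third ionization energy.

IE_3 is the cost of taking one more electron from the +2 cation: N²⁺ still has 3 valence electrons; Cl²⁺ still has 5 valence electrons; Mg²⁺ is the bare [Ne] core; Ca²⁺ is the bare [Ar] core; O²⁺ still has 4 valence electrons.
Usually core removal costs more than valence removal, but here the competition is close: a tightly held n=2 valence electron can cost more to remove than an n=3 core electron, so the actual values have to decide it.
Valence configurations: N²⁺ [He]2s²2p¹, Cl²⁺ [Ne]3s²3p³, O²⁺ [He]2s²2p².
Approximate IE_3 values (kJ/mol): N 4578, Cl 3822, Mg 7733, Ca 4912, O 5300.
So the third ionization energies run Cl < N < Ca < O < Mg.

Cl < N < Ca < O < Mg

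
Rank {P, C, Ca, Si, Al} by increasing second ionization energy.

After 1 electron has been removed, what remains? P⁺ still has 4 valence electrons; C⁺ still has 3 valence electrons; Ca⁺ still has 1 valence electron; Si⁺ still has 3 valence electrons; Al⁺ still has 2 valence electrons.
All are still removing valence electrons, so compare the +1 ions as you would atoms: IE_2 generally rises across a period (higher Z_eff) and falls down a group (larger shell), subject to the usual subshell exceptions.
Valence configurations: P⁺ [Ne]3s²3p², C⁺ [He]2s²2p¹, Ca⁺ [Ar]4s¹, Si⁺ [Ne]3s²3p¹, Al⁺ [Ne]3s².
Si⁺ loses a lone 3p electron whereas Al⁺ must break into a filled 3s² pair, so IE_2(Al) > IE_2(Si) even though Si has the higher nuclear charge.
Tabulated IE_2 (kJ/mol): P 1907, C 2353, Ca 1145, Si 1577, Al 1817.
So the second ionization energies run Ca < Si < Al < P < C.

Ca < Si < Al < P < C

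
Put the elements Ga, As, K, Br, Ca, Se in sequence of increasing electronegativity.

K is in period 4, group 1; Ca is in period 4, group 2; Ga is in period 4, group 13; As is in period 4, group 15; Se is in period 4, group 16; Br is in period 4, group 17.
EN rises left→right (higher Z_eff, smaller atoms) and falls top→bottom (larger, more shielded atoms).
All lie in period 4, so electronegativity increases left to right.
So from lowest to highest: K < Ca < Ga < As < Se < Br.

K < Ca < Ga < As < Se < Br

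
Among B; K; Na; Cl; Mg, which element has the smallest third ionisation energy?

After 2 electrons have been removed, what remains? B²⁺ still has 1 valence electron; K²⁺ is already 1 electron into the core; Na²⁺ is already 1 electron into the core; Cl²⁺ still has 5 valence electrons; Mg²⁺ is the bare [Ne] core.
Breaking into a closed-shell core is much more expensive than removing a leftover valence electron — K, Na and Mg have the largest IE_3 here.
Valence configurations: B²⁺ [He]2s¹, Cl²⁺ [Ne]3s²3p³.
Tabulated IE_3 (kJ/mol): B 3660, K 4420, Na 6910, Cl 3822, Mg 7733.
So the third ionization energies run B < Cl < K < Na < Mg.

B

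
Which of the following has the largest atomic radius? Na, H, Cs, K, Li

H is in period 1, group 1; Li is in period 2, group 1; Na is in period 3, group 1; K is in period 4, group 1; Cs is in period 6, group 1.
Across a period the added protons contract the valence shell; down a group each new principal shell makes the atom larger.
All are in group 1, so atomic radius increases down the group.
The largest atomic radius among these belongs to Cs.

Cs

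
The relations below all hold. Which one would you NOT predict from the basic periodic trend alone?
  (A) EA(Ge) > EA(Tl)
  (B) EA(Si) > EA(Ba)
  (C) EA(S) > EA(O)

The general trend: electron affinity increases across a period and decreases down a group.
(A) Ge (period 4, group 14) vs Tl (period 6, group 13): the stated order agrees with the simple trend.
(B) Si (period 3, group 14) vs Ba (period 6, group 2): the stated order agrees with the simple trend.
(C) S (period 3, group 16) vs O (period 2, group 16): the stated order contradicts the simple trend.
The exception is (C): the compact 2p subshell of O repels the added electron more than S's larger 3p does.

(C)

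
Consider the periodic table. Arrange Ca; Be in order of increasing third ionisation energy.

Ca < Be

Consider each +2 ion: Ca²⁺ is the bare [Ar] core; Be²⁺ is the bare [He] core.
All of these are removing an electron from a noble-gas core or deeper; the smaller core (lower principal quantum number) is held far more tightly, and within a period the higher nuclear charge binds the same core more tightly.
Approximate IE_3 values (kJ/mol): Ca 4912, Be 14849.
Overall IE_3 order: Ca < Be.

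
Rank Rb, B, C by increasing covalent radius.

C < B < Rb

Atomic radius shrinks across a period as nuclear charge pulls the same shell inward, and grows down a group as new shells are added.
Neither a single period nor a single group — weigh both effects.
B > C: B lies to the left of C in period 2, so the across-period effect alone puts B larger.
Rb > B: relative to B, both the across-period and down-group shifts push Rb's atomic radius up.
Approximate values (pm): B 85, C 75, Rb 210.
So from smallest to largest: C < B < Rb.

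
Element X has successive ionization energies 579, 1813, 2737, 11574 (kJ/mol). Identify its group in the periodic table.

Group 13

Look for the largest jump between consecutive ionization energies: IE4/IE3 ≈ 4.2, far larger than any earlier ratio.
That jump marks the point where a core electron is being removed. So the atom has 3 valence electrons.
A main-group element with 3 valence electrons is in group 13.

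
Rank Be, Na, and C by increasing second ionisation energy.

The second ionization energy removes an electron from the +1 ion. For each element: Be⁺ still has 1 valence electron; Na⁺ is the bare [Ne] core; C⁺ still has 3 valence electrons.
Pulling an electron out of a noble-gas core costs far more than removing a remaining valence electron, so Na sits at the high end of IE_2.
Valence configurations: Be⁺ [He]2s¹, C⁺ [He]2s²2p¹.
Approximate IE_2 values (kJ/mol): Be 1757, Na 4562, C 2353.
Hence IE_2: Be < C < Na.

Be < C < Na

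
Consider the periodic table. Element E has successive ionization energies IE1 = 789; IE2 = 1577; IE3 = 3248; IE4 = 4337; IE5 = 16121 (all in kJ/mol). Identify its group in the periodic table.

Group 14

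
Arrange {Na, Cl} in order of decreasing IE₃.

The third ionization energy removes an electron from the +2 ion. For each element: Na²⁺ is already 1 electron into the core; Cl²⁺ still has 5 valence electrons.
Breaking into a closed-shell core is much more expensive than removing a leftover valence electron — Na has the largest IE_3 here.
Tabulated IE_3 (kJ/mol): Na 6910, Cl 3822.
Overall IE_3 order: Cl < Na.

Na > Cl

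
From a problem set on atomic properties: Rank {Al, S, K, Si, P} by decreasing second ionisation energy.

K, S, P, Al, Si

After 1 electron has been removed, what remains? Al⁺ still has 2 valence electrons; S⁺ still has 5 valence electrons; K⁺ is the bare [Ar] core; Si⁺ still has 3 valence electrons; P⁺ still has 4 valence electrons.
Core electrons are held far more tightly than valence electrons, so K tops the IE_2 order.
Valence configurations: Al⁺ [Ne]3s², S⁺ [Ne]3s²3p³, Si⁺ [Ne]3s²3p¹, P⁺ [Ne]3s²3p².
Si⁺ loses a lone 3p electron whereas Al⁺ must break into a filled 3s² pair, so IE_2(Al) > IE_2(Si) even though Si has the higher nuclear charge.
Tabulated IE_2 (kJ/mol): Al 1817, S 2252, K 3052, Si 1577, P 1907.
So the second ionization energies run Si < Al < P < S < K.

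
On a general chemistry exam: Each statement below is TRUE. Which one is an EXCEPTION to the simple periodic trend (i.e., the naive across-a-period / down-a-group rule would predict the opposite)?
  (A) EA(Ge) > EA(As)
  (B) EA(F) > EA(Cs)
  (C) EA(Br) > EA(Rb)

(A)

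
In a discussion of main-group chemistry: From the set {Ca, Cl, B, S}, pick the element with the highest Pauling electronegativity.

Cl

B is in period 2, group 13; S is in period 3, group 16; Cl is in period 3, group 17; Ca is in period 4, group 2.
EN rises left→right (higher Z_eff, smaller atoms) and falls top→bottom (larger, more shielded atoms).
Here both period and group differ, so the two effects have to be weighed against each other.
B > Ca: relative to Ca, both the across-period and down-group shifts push B's electronegativity up.
S > B: period and group pull opposite ways; the across-period shift dominates (2.58 vs 2.04).
Cl > S: Cl lies to the right of S in period 3, so the across-period effect alone puts Cl higher.
Tabulated electronegativity (Pauling): B 2.04, S 2.58, Cl 3.16, Ca 1.00.
The highest Pauling electronegativity among these belongs to Cl.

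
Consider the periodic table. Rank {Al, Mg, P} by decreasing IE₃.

The third ionization energy removes an electron from the +2 ion. For each element: Al²⁺ still has 1 valence electron; Mg²⁺ is the bare [Ne] core; P²⁺ still has 3 valence electrons.
Core electrons are held far more tightly than valence electrons, so Mg tops the IE_3 order.
Valence configurations: Al²⁺ [Ne]3s¹, P²⁺ [Ne]3s²3p¹.
Tabulated IE_3 (kJ/mol): Al 2745, Mg 7733, P 2914.
Hence IE_3: Al < P < Mg.

Mg, P, Al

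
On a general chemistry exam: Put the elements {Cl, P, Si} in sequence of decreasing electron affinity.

Cl > Si > P

Si is in period 3, group 14; P is in period 3, group 15; Cl is in period 3, group 17.
Electron affinity generally becomes more exothermic across a period toward the halogens and less exothermic down a group.
All lie in period 3; the across-period trend (electron affinity increases left to right) applies, with the exception below.
Note the exception: Si has a higher electron affinity than P, contrary to the simple trend — adding an electron to P's half-filled 3p³ is unfavourable, so Si (3p²) has the more exothermic EA.
Tabulated electron affinity (kJ/mol): Si 134, P 72, Cl 349.
So from highest to lowest: Cl > Si > P.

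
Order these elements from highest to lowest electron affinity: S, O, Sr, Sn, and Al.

O is in period 2, group 16; Al is in period 3, group 13; S is in period 3, group 16; Sr is in period 5, group 2; Sn is in period 5, group 14.
Adding an electron releases more energy for atoms nearer the top right (short of the noble gases).
Here both period and group differ, so the two effects have to be weighed against each other.
Al > Sr: relative to Sr, both the across-period and down-group shifts push Al's electron affinity up.
Sn > Al: period and group pull opposite ways; the across-period shift dominates (107 vs 42 kJ/mol).
O > Sn: relative to Sn, both the across-period and down-group shifts push O's electron affinity up.
S > O: this pair runs against the simple trend — see the exception note.
Note the exception: S has a higher electron affinity than O, contrary to the simple trend — the compact 2p subshell of O repels the added electron more than S's larger 3p does.
Approximate values (kJ/mol): O 141, Al 42, S 200, Sr 5, Sn 107.
So from highest to lowest: S > O > Sn > Al > Sr.

S, O, Sn, Al, Sr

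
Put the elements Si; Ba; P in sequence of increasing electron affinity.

Si is in period 3, group 14; P is in period 3, group 15; Ba is in period 6, group 2.
EA tends to increase across a period and decrease down a group, though the pattern is less regular than for IE or radius.
Neither a single period nor a single group — weigh both effects.
P > Ba: both effects reinforce here, so P is clearly the higher of the two.
Si > P: this pair runs against the simple trend — see the exception note.
Note the exception: Si has a higher electron affinity than P, contrary to the simple trend — adding an electron to P's half-filled 3p³ is unfavourable, so Si (3p²) has the more exothermic EA.
Approximate values (kJ/mol): Si 134, P 72, Ba 14.
So from lowest to highest: Ba < P < Si.

Ba < P < Si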